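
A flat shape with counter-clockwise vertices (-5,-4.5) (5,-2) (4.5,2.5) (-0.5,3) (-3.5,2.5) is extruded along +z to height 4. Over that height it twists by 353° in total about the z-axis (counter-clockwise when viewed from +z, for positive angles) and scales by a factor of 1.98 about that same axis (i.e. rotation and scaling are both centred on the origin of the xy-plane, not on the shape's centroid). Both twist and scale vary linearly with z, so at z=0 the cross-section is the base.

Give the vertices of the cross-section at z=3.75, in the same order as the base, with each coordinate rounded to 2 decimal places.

Cross-section at z=3.75: (-12.58,-2.89) (6.52,-8.01) (9.88,0.00) (1.96,5.50) (-3.54,7.46)

t = z/height = 3.75/4 = 0.9375
s = 1 + (scale-1)·z/height = 1 + (1.98-1)·3.75/4 = 1.918750
θ = twist·z/height = 353°·3.75/4 = 330.9375° = 5.775949 rad
cos θ = 0.874090, sin θ = -0.485763 (intermediates below are computed at full precision and shown rounded to 5 d.p.)
v1: (-5,-4.5) → rotate → (-6.55639,-1.50459) → ×s → (-12.58007,-2.88693) → (-12.58,-2.89)
v2: (5,-2) → rotate → (3.39892,-4.17700) → ×s → (6.52169,-8.01461) → (6.52,-8.01)
v3: (4.5,2.5) → rotate → (5.14782,-0.00071) → ×s → (9.87737,-0.00136) → (9.88,0.00)
v4: (-0.5,3) → rotate → (1.02025,2.86515) → ×s → (1.95760,5.49751) → (1.96,5.50)
v5: (-3.5,2.5) → rotate → (-1.84491,3.88540) → ×s → (-3.53992,7.45511) → (-3.54,7.46)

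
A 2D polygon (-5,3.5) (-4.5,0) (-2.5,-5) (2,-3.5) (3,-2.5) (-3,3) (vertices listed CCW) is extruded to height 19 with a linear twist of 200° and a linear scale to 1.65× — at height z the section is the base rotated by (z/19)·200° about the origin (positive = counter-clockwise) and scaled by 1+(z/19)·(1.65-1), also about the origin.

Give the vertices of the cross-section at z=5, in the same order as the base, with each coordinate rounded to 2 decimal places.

t = z/height = 5/19 = 0.263158
s = 1 + (scale-1)·z/height = 1 + (1.65-1)·5/19 = 1.171053
θ = twist·z/height = 200°·5/19 = 52.6316° = 0.918594 rad
cos θ = 0.606938, sin θ = 0.794749 (intermediates below are computed at full precision and shown rounded to 5 d.p.)
v1: (-5,3.5) → rotate → (-5.81631,-1.84946) → ×s → (-6.81121,-2.16582) → (-6.81,-2.17)
v2: (-4.5,0) → rotate → (-2.73122,-3.57637) → ×s → (-3.19840,-4.18812) → (-3.20,-4.19)
v3: (-2.5,-5) → rotate → (2.45640,-5.02156) → ×s → (2.87658,-5.88051) → (2.88,-5.88)
v4: (2,-3.5) → rotate → (3.99550,-0.53478) → ×s → (4.67894,-0.62626) → (4.68,-0.63)
v5: (3,-2.5) → rotate → (3.80769,0.86690) → ×s → (4.45900,1.01519) → (4.46,1.02)
v6: (-3,3) → rotate → (-4.20506,-0.56343) → ×s → (-4.92435,-0.65981) → (-4.92,-0.66)

Cross-section at z=5: (-6.81,-2.17) (-3.20,-4.19) (2.88,-5.88) (4.68,-0.63) (4.46,1.02) (-4.92,-0.66)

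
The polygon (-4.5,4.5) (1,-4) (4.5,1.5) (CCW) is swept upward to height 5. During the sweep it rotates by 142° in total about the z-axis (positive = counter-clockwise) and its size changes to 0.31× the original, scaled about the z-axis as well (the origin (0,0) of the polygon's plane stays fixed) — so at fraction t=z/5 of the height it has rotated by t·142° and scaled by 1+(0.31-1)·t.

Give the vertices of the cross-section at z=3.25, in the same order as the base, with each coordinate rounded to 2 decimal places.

t = z/height = 3.25/5 = 0.65
s = 1 + (scale-1)·z/height = 1 + (0.31-1)·3.25/5 = 0.551500
θ = twist·z/height = 142°·3.25/5 = 92.3000° = 1.610939 rad
cos θ = -0.040132, sin θ = 0.999194 (intermediates below are computed at full precision and shown rounded to 5 d.p.)
v1: (-4.5,4.5) → rotate → (-4.31578,-4.67697) → ×s → (-2.38015,-2.57935) → (-2.38,-2.58)
v2: (1,-4) → rotate → (3.95665,1.15972) → ×s → (2.18209,0.63959) → (2.18,0.64)
v3: (4.5,1.5) → rotate → (-1.67938,4.43618) → ×s → (-0.92618,2.44655) → (-0.93,2.45)

Cross-section at z=3.25: (-2.38,-2.58) (2.18,0.64) (-0.93,2.45)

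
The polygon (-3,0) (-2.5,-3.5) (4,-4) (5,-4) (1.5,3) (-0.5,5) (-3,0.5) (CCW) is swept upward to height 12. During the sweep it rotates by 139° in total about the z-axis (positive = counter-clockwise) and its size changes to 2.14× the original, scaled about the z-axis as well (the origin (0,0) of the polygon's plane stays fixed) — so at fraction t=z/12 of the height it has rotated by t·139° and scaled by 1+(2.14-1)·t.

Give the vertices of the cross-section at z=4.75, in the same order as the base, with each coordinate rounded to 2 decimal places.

t = z/height = 4.75/12 = 0.395833
s = 1 + (scale-1)·z/height = 1 + (2.14-1)·4.75/12 = 1.451250
θ = twist·z/height = 139°·4.75/12 = 55.0208° = 0.960295 rad
cos θ = 0.573279, sin θ = 0.819361 (intermediates below are computed at full precision and shown rounded to 5 d.p.)
v1: (-3,0) → rotate → (-1.71984,-2.45808) → ×s → (-2.49591,-3.56729) → (-2.50,-3.57)
v2: (-2.5,-3.5) → rotate → (1.43457,-4.05488) → ×s → (2.08191,-5.88464) → (2.08,-5.88)
v3: (4,-4) → rotate → (5.57056,0.98433) → ×s → (8.08427,1.42851) → (8.08,1.43)
v4: (5,-4) → rotate → (6.14383,1.80369) → ×s → (8.91624,2.61760) → (8.92,2.62)
v5: (1.5,3) → rotate → (-1.59816,2.94888) → ×s → (-2.31934,4.27956) → (-2.32,4.28)
v6: (-0.5,5) → rotate → (-4.38344,2.45671) → ×s → (-6.36147,3.56530) → (-6.36,3.57)
v7: (-3,0.5) → rotate → (-2.12952,-2.17144) → ×s → (-3.09046,-3.15131) → (-3.09,-3.15)

Cross-section at z=4.75: (-2.50,-3.57) (2.08,-5.88) (8.08,1.43) (8.92,2.62) (-2.32,4.28) (-6.36,3.57) (-3.09,-3.15)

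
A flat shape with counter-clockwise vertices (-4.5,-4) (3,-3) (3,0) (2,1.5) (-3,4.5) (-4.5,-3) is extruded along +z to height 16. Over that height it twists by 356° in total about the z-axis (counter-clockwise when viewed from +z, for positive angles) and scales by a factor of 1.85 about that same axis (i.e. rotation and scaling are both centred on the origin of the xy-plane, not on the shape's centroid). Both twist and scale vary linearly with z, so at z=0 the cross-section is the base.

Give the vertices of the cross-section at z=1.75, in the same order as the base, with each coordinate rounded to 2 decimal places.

t = z/height = 1.75/16 = 0.109375
s = 1 + (scale-1)·z/height = 1 + (1.85-1)·1.75/16 = 1.092969
θ = twist·z/height = 356°·1.75/16 = 38.9375° = 0.679588 rad
cos θ = 0.777832, sin θ = 0.628472 (intermediates below are computed at full precision and shown rounded to 5 d.p.)
v1: (-4.5,-4) → rotate → (-0.98635,-5.93945) → ×s → (-1.07805,-6.49164) → (-1.08,-6.49)
v2: (3,-3) → rotate → (4.21891,-0.44808) → ×s → (4.61114,-0.48974) → (4.61,-0.49)
v3: (3,0) → rotate → (2.33350,1.88542) → ×s → (2.55044,2.06070) → (2.55,2.06)
v4: (2,1.5) → rotate → (0.61296,2.42369) → ×s → (0.66994,2.64902) → (0.67,2.65)
v5: (-3,4.5) → rotate → (-5.16162,1.61483) → ×s → (-5.64149,1.76496) → (-5.64,1.76)
v6: (-4.5,-3) → rotate → (-1.61483,-5.16162) → ×s → (-1.76496,-5.64149) → (-1.76,-5.64)

Cross-section at z=1.75: (-1.08,-6.49) (4.61,-0.49) (2.55,2.06) (0.67,2.65) (-5.64,1.76) (-1.76,-5.64)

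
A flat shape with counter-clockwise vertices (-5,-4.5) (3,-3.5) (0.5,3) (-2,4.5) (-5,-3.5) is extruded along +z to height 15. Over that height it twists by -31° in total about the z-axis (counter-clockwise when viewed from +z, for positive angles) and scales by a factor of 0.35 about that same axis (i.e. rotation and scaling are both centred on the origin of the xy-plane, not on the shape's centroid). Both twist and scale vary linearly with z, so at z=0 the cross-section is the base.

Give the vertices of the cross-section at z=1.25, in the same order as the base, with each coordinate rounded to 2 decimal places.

Cross-section at z=1.25: (-4.92,-4.04) (2.69,-3.43) (0.60,2.81) (-1.70,4.34) (-4.87,-3.09)

t = z/height = 1.25/15 = 0.0833333
s = 1 + (scale-1)·z/height = 1 + (0.35-1)·1.25/15 = 0.945833
θ = twist·z/height = -31°·1.25/15 = -2.5833° = -0.045088 rad
cos θ = 0.998984, sin θ = -0.045072 (intermediates below are computed at full precision and shown rounded to 5 d.p.)
v1: (-5,-4.5) → rotate → (-5.19774,-4.27006) → ×s → (-4.91620,-4.03877) → (-4.92,-4.04)
v2: (3,-3.5) → rotate → (2.83920,-3.63166) → ×s → (2.68541,-3.43495) → (2.69,-3.43)
v3: (0.5,3) → rotate → (0.63471,2.97441) → ×s → (0.60033,2.81330) → (0.60,2.81)
v4: (-2,4.5) → rotate → (-1.79514,4.58557) → ×s → (-1.69790,4.33719) → (-1.70,4.34)
v5: (-5,-3.5) → rotate → (-5.15267,-3.27108) → ×s → (-4.87357,-3.09390) → (-4.87,-3.09)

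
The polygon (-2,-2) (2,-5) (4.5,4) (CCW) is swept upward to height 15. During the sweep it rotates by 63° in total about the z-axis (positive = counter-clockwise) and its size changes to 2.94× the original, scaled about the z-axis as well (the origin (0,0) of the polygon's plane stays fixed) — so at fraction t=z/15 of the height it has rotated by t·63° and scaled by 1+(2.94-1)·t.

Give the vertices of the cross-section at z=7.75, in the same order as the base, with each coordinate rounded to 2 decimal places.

t = z/height = 7.75/15 = 0.516667
s = 1 + (scale-1)·z/height = 1 + (2.94-1)·7.75/15 = 2.002333
θ = twist·z/height = 63°·7.75/15 = 32.5500° = 0.568105 rad
cos θ = 0.842922, sin θ = 0.538035 (intermediates below are computed at full precision and shown rounded to 5 d.p.)
v1: (-2,-2) → rotate → (-0.60977,-2.76192) → ×s → (-1.22097,-5.53028) → (-1.22,-5.53)
v2: (2,-5) → rotate → (4.37602,-3.13854) → ×s → (8.76225,-6.28440) → (8.76,-6.28)
v3: (4.5,4) → rotate → (1.64101,5.79285) → ×s → (3.28585,11.59921) → (3.29,11.60)

Cross-section at z=7.75: (-1.22,-5.53) (8.76,-6.28) (3.29,11.60)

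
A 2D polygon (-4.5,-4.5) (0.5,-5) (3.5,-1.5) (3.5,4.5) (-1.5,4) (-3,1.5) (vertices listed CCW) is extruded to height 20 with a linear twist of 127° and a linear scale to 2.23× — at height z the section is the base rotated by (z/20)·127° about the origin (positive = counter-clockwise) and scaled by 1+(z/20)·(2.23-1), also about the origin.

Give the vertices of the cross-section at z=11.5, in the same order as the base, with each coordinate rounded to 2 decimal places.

Cross-section at z=11.5: (5.10,-9.59) (8.41,-1.68) (4.19,4.97) (-5.60,7.96) (-7.28,-0.46) (-3.94,-4.15)

t = z/height = 11.5/20 = 0.575
s = 1 + (scale-1)·z/height = 1 + (2.23-1)·11.5/20 = 1.707250
θ = twist·z/height = 127°·11.5/20 = 73.0250° = 1.274527 rad
cos θ = 0.291954, sin θ = 0.956432 (intermediates below are computed at full precision and shown rounded to 5 d.p.)
v1: (-4.5,-4.5) → rotate → (2.99015,-5.61774) → ×s → (5.10493,-9.59089) → (5.10,-9.59)
v2: (0.5,-5) → rotate → (4.92814,-0.98156) → ×s → (8.41356,-1.67576) → (8.41,-1.68)
v3: (3.5,-1.5) → rotate → (2.45649,2.90958) → ×s → (4.19384,4.96738) → (4.19,4.97)
v4: (3.5,4.5) → rotate → (-3.28210,4.66131) → ×s → (-5.60337,7.95802) → (-5.60,7.96)
v5: (-1.5,4) → rotate → (-4.26366,-0.26683) → ×s → (-7.27913,-0.45555) → (-7.28,-0.46)
v6: (-3,1.5) → rotate → (-2.31051,-2.43137) → ×s → (-3.94462,-4.15095) → (-3.94,-4.15)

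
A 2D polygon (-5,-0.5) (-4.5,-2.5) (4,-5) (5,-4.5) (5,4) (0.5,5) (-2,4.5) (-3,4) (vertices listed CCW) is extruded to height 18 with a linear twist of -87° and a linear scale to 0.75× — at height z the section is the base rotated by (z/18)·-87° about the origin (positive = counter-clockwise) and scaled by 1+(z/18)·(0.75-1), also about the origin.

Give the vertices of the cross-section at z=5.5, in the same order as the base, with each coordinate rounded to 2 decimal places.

t = z/height = 5.5/18 = 0.305556
s = 1 + (scale-1)·z/height = 1 + (0.75-1)·5.5/18 = 0.923611
θ = twist·z/height = -87°·5.5/18 = -26.5833° = -0.463967 rad
cos θ = 0.894284, sin θ = -0.447499 (intermediates below are computed at full precision and shown rounded to 5 d.p.)
v1: (-5,-0.5) → rotate → (-4.69517,1.79035) → ×s → (-4.33651,1.65359) → (-4.34,1.65)
v2: (-4.5,-2.5) → rotate → (-5.14303,-0.22197) → ×s → (-4.75016,-0.20501) → (-4.75,-0.21)
v3: (4,-5) → rotate → (1.33964,-6.26142) → ×s → (1.23731,-5.78312) → (1.24,-5.78)
v4: (5,-4.5) → rotate → (2.45768,-6.26177) → ×s → (2.26994,-5.78344) → (2.27,-5.78)
v5: (5,4) → rotate → (6.26142,1.33964) → ×s → (5.78312,1.23731) → (5.78,1.24)
v6: (0.5,5) → rotate → (2.68464,4.24767) → ×s → (2.47956,3.92320) → (2.48,3.92)
v7: (-2,4.5) → rotate → (0.22518,4.91928) → ×s → (0.20798,4.54350) → (0.21,4.54)
v8: (-3,4) → rotate → (-0.89286,4.91963) → ×s → (-0.82465,4.54383) → (-0.82,4.54)

Cross-section at z=5.5: (-4.34,1.65) (-4.75,-0.21) (1.24,-5.78) (2.27,-5.78) (5.78,1.24) (2.48,3.92) (0.21,4.54) (-0.82,4.54)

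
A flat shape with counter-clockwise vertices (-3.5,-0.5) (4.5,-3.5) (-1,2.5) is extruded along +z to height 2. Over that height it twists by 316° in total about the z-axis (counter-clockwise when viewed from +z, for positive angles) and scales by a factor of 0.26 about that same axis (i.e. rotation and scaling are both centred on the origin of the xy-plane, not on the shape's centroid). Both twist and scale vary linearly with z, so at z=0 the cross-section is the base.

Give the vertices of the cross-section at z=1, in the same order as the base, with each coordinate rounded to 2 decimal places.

t = z/height = 1/2 = 0.5
s = 1 + (scale-1)·z/height = 1 + (0.26-1)·1/2 = 0.630000
θ = twist·z/height = 316°·1/2 = 158.0000° = 2.757620 rad
cos θ = -0.927184, sin θ = 0.374607 (intermediates below are computed at full precision and shown rounded to 5 d.p.)
v1: (-3.5,-0.5) → rotate → (3.43245,-0.84753) → ×s → (2.16244,-0.53394) → (2.16,-0.53)
v2: (4.5,-3.5) → rotate → (-2.86120,4.93087) → ×s → (-1.80256,3.10645) → (-1.80,3.11)
v3: (-1,2.5) → rotate → (-0.00933,-2.69257) → ×s → (-0.00588,-1.69632) → (-0.01,-1.70)

Cross-section at z=1: (2.16,-0.53) (-1.80,3.11) (-0.01,-1.70)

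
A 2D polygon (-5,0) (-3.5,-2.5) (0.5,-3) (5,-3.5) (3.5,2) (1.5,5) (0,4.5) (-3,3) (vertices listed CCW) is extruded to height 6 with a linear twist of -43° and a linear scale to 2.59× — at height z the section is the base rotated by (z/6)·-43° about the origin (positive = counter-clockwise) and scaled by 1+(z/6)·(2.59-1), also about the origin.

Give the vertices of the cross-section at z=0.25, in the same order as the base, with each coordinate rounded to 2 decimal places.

Cross-section at z=0.25: (-5.33,0.17) (-3.81,-2.55) (0.43,-3.21) (5.21,-3.90) (3.80,2.01) (1.77,5.28) (0.15,4.80) (-3.10,3.30)

t = z/height = 0.25/6 = 0.0416667
s = 1 + (scale-1)·z/height = 1 + (2.59-1)·0.25/6 = 1.066250
θ = twist·z/height = -43°·0.25/6 = -1.7917° = -0.031270 rad
cos θ = 0.999511, sin θ = -0.031265 (intermediates below are computed at full precision and shown rounded to 5 d.p.)
v1: (-5,0) → rotate → (-4.99756,0.15633) → ×s → (-5.32864,0.16668) → (-5.33,0.17)
v2: (-3.5,-2.5) → rotate → (-3.57645,-2.38935) → ×s → (-3.81339,-2.54764) → (-3.81,-2.55)
v3: (0.5,-3) → rotate → (0.40596,-3.01417) → ×s → (0.43285,-3.21385) → (0.43,-3.21)
v4: (5,-3.5) → rotate → (4.88813,-3.65462) → ×s → (5.21197,-3.89673) → (5.21,-3.90)
v5: (3.5,2) → rotate → (3.56082,1.88959) → ×s → (3.79672,2.01478) → (3.80,2.01)
v6: (1.5,5) → rotate → (1.65559,4.95066) → ×s → (1.76528,5.27864) → (1.77,5.28)
v7: (0,4.5) → rotate → (0.14069,4.49780) → ×s → (0.15002,4.79578) → (0.15,4.80)
v8: (-3,3) → rotate → (-2.90474,3.09233) → ×s → (-3.09718,3.29720) → (-3.10,3.30)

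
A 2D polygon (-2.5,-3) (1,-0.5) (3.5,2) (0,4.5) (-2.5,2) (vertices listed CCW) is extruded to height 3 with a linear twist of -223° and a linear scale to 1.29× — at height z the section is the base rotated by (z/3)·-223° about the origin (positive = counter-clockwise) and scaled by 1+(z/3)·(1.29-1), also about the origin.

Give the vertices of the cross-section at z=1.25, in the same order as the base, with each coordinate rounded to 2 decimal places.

Cross-section at z=1.25: (-3.22,2.97) (-0.62,-1.09) (2.04,-4.03) (5.04,-0.26) (2.38,2.68)

t = z/height = 1.25/3 = 0.416667
s = 1 + (scale-1)·z/height = 1 + (1.29-1)·1.25/3 = 1.120833
θ = twist·z/height = -223°·1.25/3 = -92.9167° = -1.621702 rad
cos θ = -0.050883, sin θ = -0.998705 (intermediates below are computed at full precision and shown rounded to 5 d.p.)
v1: (-2.5,-3) → rotate → (-2.86891,2.64941) → ×s → (-3.21556,2.96955) → (-3.22,2.97)
v2: (1,-0.5) → rotate → (-0.55024,-0.97326) → ×s → (-0.61672,-1.09087) → (-0.62,-1.09)
v3: (3.5,2) → rotate → (1.81932,-3.59723) → ×s → (2.03915,-4.03190) → (2.04,-4.03)
v4: (0,4.5) → rotate → (4.49417,-0.22898) → ×s → (5.03722,-0.25664) → (5.04,-0.26)
v5: (-2.5,2) → rotate → (2.12462,2.39499) → ×s → (2.38134,2.68439) → (2.38,2.68)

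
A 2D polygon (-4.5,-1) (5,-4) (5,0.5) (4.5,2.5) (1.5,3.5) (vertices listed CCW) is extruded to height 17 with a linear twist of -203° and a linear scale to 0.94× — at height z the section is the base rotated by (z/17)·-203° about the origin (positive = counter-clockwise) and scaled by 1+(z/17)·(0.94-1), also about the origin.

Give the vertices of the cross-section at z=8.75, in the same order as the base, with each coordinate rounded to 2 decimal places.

t = z/height = 8.75/17 = 0.514706
s = 1 + (scale-1)·z/height = 1 + (0.94-1)·8.75/17 = 0.969118
θ = twist·z/height = -203°·8.75/17 = -104.4853° = -1.823612 rad
cos θ = -0.250132, sin θ = -0.968212 (intermediates below are computed at full precision and shown rounded to 5 d.p.)
v1: (-4.5,-1) → rotate → (0.15738,4.60708) → ×s → (0.15252,4.46481) → (0.15,4.46)
v2: (5,-4) → rotate → (-5.12351,-3.84053) → ×s → (-4.96528,-3.72193) → (-4.97,-3.72)
v3: (5,0.5) → rotate → (-0.76655,-4.96613) → ×s → (-0.74288,-4.81276) → (-0.74,-4.81)
v4: (4.5,2.5) → rotate → (1.29494,-4.98228) → ×s → (1.25495,-4.82842) → (1.25,-4.83)
v5: (1.5,3.5) → rotate → (3.01354,-2.32778) → ×s → (2.92048,-2.25589) → (2.92,-2.26)

Cross-section at z=8.75: (0.15,4.46) (-4.97,-3.72) (-0.74,-4.81) (1.25,-4.83) (2.92,-2.26)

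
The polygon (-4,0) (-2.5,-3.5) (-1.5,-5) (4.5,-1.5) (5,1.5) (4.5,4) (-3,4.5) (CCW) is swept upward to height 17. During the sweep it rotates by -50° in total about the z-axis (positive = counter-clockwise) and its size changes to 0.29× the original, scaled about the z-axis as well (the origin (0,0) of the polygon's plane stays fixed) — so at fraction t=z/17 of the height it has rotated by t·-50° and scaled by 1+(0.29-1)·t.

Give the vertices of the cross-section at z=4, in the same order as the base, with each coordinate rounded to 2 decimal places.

Cross-section at z=4: (-3.26,0.68) (-2.63,-2.43) (-2.07,-3.82) (3.41,-1.99) (4.33,0.37) (4.35,2.50) (-1.68,4.18)

t = z/height = 4/17 = 0.235294
s = 1 + (scale-1)·z/height = 1 + (0.29-1)·4/17 = 0.832941
θ = twist·z/height = -50°·4/17 = -11.7647° = -0.205333 rad
cos θ = 0.978993, sin θ = -0.203893 (intermediates below are computed at full precision and shown rounded to 5 d.p.)
v1: (-4,0) → rotate → (-3.91597,0.81557) → ×s → (-3.26177,0.67932) → (-3.26,0.68)
v2: (-2.5,-3.5) → rotate → (-3.16111,-2.91674) → ×s → (-2.63302,-2.42948) → (-2.63,-2.43)
v3: (-1.5,-5) → rotate → (-2.48795,-4.58913) → ×s → (-2.07232,-3.82247) → (-2.07,-3.82)
v4: (4.5,-1.5) → rotate → (4.09963,-2.38601) → ×s → (3.41475,-1.98740) → (3.41,-1.99)
v5: (5,1.5) → rotate → (5.20081,0.44902) → ×s → (4.33196,0.37401) → (4.33,0.37)
v6: (4.5,4) → rotate → (5.22104,2.99845) → ×s → (4.34882,2.49754) → (4.35,2.50)
v7: (-3,4.5) → rotate → (-2.01946,5.01715) → ×s → (-1.68209,4.17899) → (-1.68,4.18)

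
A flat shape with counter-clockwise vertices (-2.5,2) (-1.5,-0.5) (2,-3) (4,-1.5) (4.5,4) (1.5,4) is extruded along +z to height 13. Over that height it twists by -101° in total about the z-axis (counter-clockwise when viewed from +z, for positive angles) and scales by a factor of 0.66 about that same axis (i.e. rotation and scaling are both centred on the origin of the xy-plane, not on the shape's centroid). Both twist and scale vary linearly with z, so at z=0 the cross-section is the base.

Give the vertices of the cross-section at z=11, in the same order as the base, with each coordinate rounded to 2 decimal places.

Cross-section at z=11: (1.28,1.89) (-0.44,1.04) (-2.02,-1.59) (-0.84,-2.92) (3.09,-2.97) (2.92,-0.84)

t = z/height = 11/13 = 0.846154
s = 1 + (scale-1)·z/height = 1 + (0.66-1)·11/13 = 0.712308
θ = twist·z/height = -101°·11/13 = -85.4615° = -1.491585 rad
cos θ = 0.079128, sin θ = -0.996864 (intermediates below are computed at full precision and shown rounded to 5 d.p.)
v1: (-2.5,2) → rotate → (1.79591,2.65042) → ×s → (1.27924,1.88791) → (1.28,1.89)
v2: (-1.5,-0.5) → rotate → (-0.61712,1.45573) → ×s → (-0.43958,1.03693) → (-0.44,1.04)
v3: (2,-3) → rotate → (-2.83234,-2.23111) → ×s → (-2.01750,-1.58924) → (-2.02,-1.59)
v4: (4,-1.5) → rotate → (-1.17878,-4.10615) → ×s → (-0.83966,-2.92484) → (-0.84,-2.92)
v5: (4.5,4) → rotate → (4.34354,-4.16938) → ×s → (3.09393,-2.96988) → (3.09,-2.97)
v6: (1.5,4) → rotate → (4.10615,-1.17878) → ×s → (2.92484,-0.83966) → (2.92,-0.84)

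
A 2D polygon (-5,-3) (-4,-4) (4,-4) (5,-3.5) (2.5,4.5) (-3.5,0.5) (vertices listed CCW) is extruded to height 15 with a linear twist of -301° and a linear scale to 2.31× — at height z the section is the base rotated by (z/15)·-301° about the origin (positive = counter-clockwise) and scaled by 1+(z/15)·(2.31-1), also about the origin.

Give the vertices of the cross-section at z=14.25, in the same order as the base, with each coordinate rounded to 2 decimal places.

Cross-section at z=14.25: (3.39,-12.64) (6.17,-11.10) (11.10,6.17) (10.64,8.63) (-8.17,8.17) (-3.24,-7.24)

t = z/height = 14.25/15 = 0.95
s = 1 + (scale-1)·z/height = 1 + (2.31-1)·14.25/15 = 2.244500
θ = twist·z/height = -301°·14.25/15 = -285.9500° = -4.990769 rad
cos θ = 0.274798, sin θ = 0.961502 (intermediates below are computed at full precision and shown rounded to 5 d.p.)
v1: (-5,-3) → rotate → (1.51051,-5.63190) → ×s → (3.39035,-12.64081) → (3.39,-12.64)
v2: (-4,-4) → rotate → (2.74681,-4.94520) → ×s → (6.16522,-11.09950) → (6.17,-11.10)
v3: (4,-4) → rotate → (4.94520,2.74681) → ×s → (11.09950,6.16522) → (11.10,6.17)
v4: (5,-3.5) → rotate → (4.73925,3.84571) → ×s → (10.63724,8.63171) → (10.64,8.63)
v5: (2.5,4.5) → rotate → (-3.63976,3.64035) → ×s → (-8.16945,8.17076) → (-8.17,8.17)
v6: (-3.5,0.5) → rotate → (-1.44255,-3.22786) → ×s → (-3.23779,-7.24493) → (-3.24,-7.24)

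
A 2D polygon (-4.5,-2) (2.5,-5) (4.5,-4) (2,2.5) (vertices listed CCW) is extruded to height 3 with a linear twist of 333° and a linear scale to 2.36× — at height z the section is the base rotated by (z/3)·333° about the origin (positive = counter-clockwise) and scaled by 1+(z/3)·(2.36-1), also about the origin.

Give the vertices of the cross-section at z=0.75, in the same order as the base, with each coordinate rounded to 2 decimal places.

t = z/height = 0.75/3 = 0.25
s = 1 + (scale-1)·z/height = 1 + (2.36-1)·0.75/3 = 1.340000
θ = twist·z/height = 333°·0.75/3 = 83.2500° = 1.452987 rad
cos θ = 0.117537, sin θ = 0.993068 (intermediates below are computed at full precision and shown rounded to 5 d.p.)
v1: (-4.5,-2) → rotate → (1.45722,-4.70388) → ×s → (1.95267,-6.30320) → (1.95,-6.30)
v2: (2.5,-5) → rotate → (5.25919,1.89498) → ×s → (7.04731,2.53928) → (7.05,2.54)
v3: (4.5,-4) → rotate → (4.50119,3.99866) → ×s → (6.03160,5.35820) → (6.03,5.36)
v4: (2,2.5) → rotate → (-2.24760,2.27998) → ×s → (-3.01178,3.05517) → (-3.01,3.06)

Cross-section at z=0.75: (1.95,-6.30) (7.05,2.54) (6.03,5.36) (-3.01,3.06)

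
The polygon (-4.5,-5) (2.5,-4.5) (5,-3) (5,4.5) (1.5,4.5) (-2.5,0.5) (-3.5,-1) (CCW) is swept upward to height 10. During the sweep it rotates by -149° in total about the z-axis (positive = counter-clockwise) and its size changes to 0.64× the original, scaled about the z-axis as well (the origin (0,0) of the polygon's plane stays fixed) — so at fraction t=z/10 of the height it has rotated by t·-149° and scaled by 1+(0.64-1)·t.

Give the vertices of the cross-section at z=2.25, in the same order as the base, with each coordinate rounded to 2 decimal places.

Cross-section at z=2.25: (-5.99,-1.55) (-0.37,-4.72) (2.31,-4.84) (6.11,0.91) (3.43,2.69) (-1.66,1.65) (-3.19,1.01)

t = z/height = 2.25/10 = 0.225
s = 1 + (scale-1)·z/height = 1 + (0.64-1)·2.25/10 = 0.919000
θ = twist·z/height = -149°·2.25/10 = -33.5250° = -0.585122 rad
cos θ = 0.833645, sin θ = -0.552301 (intermediates below are computed at full precision and shown rounded to 5 d.p.)
v1: (-4.5,-5) → rotate → (-6.51291,-1.68287) → ×s → (-5.98536,-1.54656) → (-5.99,-1.55)
v2: (2.5,-4.5) → rotate → (-0.40124,-5.13215) → ×s → (-0.36874,-4.71645) → (-0.37,-4.72)
v3: (5,-3) → rotate → (2.51132,-5.26244) → ×s → (2.30791,-4.83618) → (2.31,-4.84)
v4: (5,4.5) → rotate → (6.65358,0.98990) → ×s → (6.11464,0.90972) → (6.11,0.91)
v5: (1.5,4.5) → rotate → (3.73582,2.92295) → ×s → (3.43322,2.68619) → (3.43,2.69)
v6: (-2.5,0.5) → rotate → (-1.80796,1.79757) → ×s → (-1.66152,1.65197) → (-1.66,1.65)
v7: (-3.5,-1) → rotate → (-3.47006,1.09941) → ×s → (-3.18898,1.01036) → (-3.19,1.01)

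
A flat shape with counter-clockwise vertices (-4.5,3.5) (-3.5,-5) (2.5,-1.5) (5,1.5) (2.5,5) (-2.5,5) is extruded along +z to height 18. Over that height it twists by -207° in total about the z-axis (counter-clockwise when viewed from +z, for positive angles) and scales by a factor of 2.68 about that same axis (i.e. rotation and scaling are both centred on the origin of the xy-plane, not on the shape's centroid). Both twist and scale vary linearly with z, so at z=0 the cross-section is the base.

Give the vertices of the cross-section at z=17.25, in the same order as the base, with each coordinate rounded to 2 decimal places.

Cross-section at z=17.25: (8.27,-12.37) (12.78,9.50) (-4.96,5.77) (-13.62,0.40) (-10.31,-10.33) (2.08,-14.44)

t = z/height = 17.25/18 = 0.958333
s = 1 + (scale-1)·z/height = 1 + (2.68-1)·17.25/18 = 2.610000
θ = twist·z/height = -207°·17.25/18 = -198.3750° = -3.462297 rad
cos θ = -0.949014, sin θ = 0.315235 (intermediates below are computed at full precision and shown rounded to 5 d.p.)
v1: (-4.5,3.5) → rotate → (3.16724,-4.74011) → ×s → (8.26649,-12.37167) → (8.27,-12.37)
v2: (-3.5,-5) → rotate → (4.89772,3.64175) → ×s → (12.78306,9.50496) → (12.78,9.50)
v3: (2.5,-1.5) → rotate → (-1.89968,2.21161) → ×s → (-4.95817,5.77230) → (-4.96,5.77)
v4: (5,1.5) → rotate → (-5.21792,0.15265) → ×s → (-13.61877,0.39843) → (-13.62,0.40)
v5: (2.5,5) → rotate → (-3.94871,-3.95698) → ×s → (-10.30613,-10.32772) → (-10.31,-10.33)
v6: (-2.5,5) → rotate → (0.79636,-5.53316) → ×s → (2.07850,-14.44154) → (2.08,-14.44)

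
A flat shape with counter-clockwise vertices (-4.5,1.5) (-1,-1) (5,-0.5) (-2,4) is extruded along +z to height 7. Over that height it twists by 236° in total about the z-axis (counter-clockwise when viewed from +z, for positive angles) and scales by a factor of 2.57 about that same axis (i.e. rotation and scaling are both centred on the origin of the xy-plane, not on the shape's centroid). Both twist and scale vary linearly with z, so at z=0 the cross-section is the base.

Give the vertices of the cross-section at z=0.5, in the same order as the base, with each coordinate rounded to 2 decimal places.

Cross-section at z=0.5: (-5.27,0.15) (-0.74,-1.39) (5.48,1.08) (-3.42,3.61)

t = z/height = 0.5/7 = 0.0714286
s = 1 + (scale-1)·z/height = 1 + (2.57-1)·0.5/7 = 1.112143
θ = twist·z/height = 236°·0.5/7 = 16.8571° = 0.294213 rad
cos θ = 0.957031, sin θ = 0.289986 (intermediates below are computed at full precision and shown rounded to 5 d.p.)
v1: (-4.5,1.5) → rotate → (-4.74162,0.13061) → ×s → (-5.27336,0.14525) → (-5.27,0.15)
v2: (-1,-1) → rotate → (-0.66704,-1.24702) → ×s → (-0.74185,-1.38686) → (-0.74,-1.39)
v3: (5,-0.5) → rotate → (4.93015,0.97142) → ×s → (5.48303,1.08035) → (5.48,1.08)
v4: (-2,4) → rotate → (-3.07401,3.24815) → ×s → (-3.41874,3.61241) → (-3.42,3.61)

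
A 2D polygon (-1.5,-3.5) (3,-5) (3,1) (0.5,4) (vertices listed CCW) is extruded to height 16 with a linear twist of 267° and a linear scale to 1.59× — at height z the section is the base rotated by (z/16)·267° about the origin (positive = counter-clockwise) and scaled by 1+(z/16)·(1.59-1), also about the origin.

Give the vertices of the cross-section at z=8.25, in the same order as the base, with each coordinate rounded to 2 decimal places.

t = z/height = 8.25/16 = 0.515625
s = 1 + (scale-1)·z/height = 1 + (1.59-1)·8.25/16 = 1.304219
θ = twist·z/height = 267°·8.25/16 = 137.6719° = 2.402828 rad
cos θ = -0.739301, sin θ = 0.673375 (intermediates below are computed at full precision and shown rounded to 5 d.p.)
v1: (-1.5,-3.5) → rotate → (3.46577,1.57749) → ×s → (4.52012,2.05739) → (4.52,2.06)
v2: (3,-5) → rotate → (1.14898,5.71663) → ×s → (1.49852,7.45574) → (1.50,7.46)
v3: (3,1) → rotate → (-2.89128,1.28083) → ×s → (-3.77086,1.67048) → (-3.77,1.67)
v4: (0.5,4) → rotate → (-3.06315,-2.62051) → ×s → (-3.99502,-3.41772) → (-4.00,-3.42)

Cross-section at z=8.25: (4.52,2.06) (1.50,7.46) (-3.77,1.67) (-4.00,-3.42)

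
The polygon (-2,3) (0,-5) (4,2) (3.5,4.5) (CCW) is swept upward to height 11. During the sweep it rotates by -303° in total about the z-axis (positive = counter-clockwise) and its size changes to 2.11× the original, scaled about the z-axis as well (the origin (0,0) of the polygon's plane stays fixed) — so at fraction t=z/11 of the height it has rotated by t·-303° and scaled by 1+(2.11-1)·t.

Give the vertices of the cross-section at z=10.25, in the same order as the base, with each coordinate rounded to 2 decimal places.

t = z/height = 10.25/11 = 0.931818
s = 1 + (scale-1)·z/height = 1 + (2.11-1)·10.25/11 = 2.034318
θ = twist·z/height = -303°·10.25/11 = -282.3409° = -4.927778 rad
cos θ = 0.213728, sin θ = 0.976893 (intermediates below are computed at full precision and shown rounded to 5 d.p.)
v1: (-2,3) → rotate → (-3.35814,-1.31260) → ×s → (-6.83152,-2.67025) → (-6.83,-2.67)
v2: (0,-5) → rotate → (4.88447,-1.06864) → ×s → (9.93656,-2.17395) → (9.94,-2.17)
v3: (4,2) → rotate → (-1.09887,4.33503) → ×s → (-2.23546,8.81883) → (-2.24,8.82)
v4: (3.5,4.5) → rotate → (-3.64797,4.38090) → ×s → (-7.42114,8.91215) → (-7.42,8.91)

Cross-section at z=10.25: (-6.83,-2.67) (9.94,-2.17) (-2.24,8.82) (-7.42,8.91)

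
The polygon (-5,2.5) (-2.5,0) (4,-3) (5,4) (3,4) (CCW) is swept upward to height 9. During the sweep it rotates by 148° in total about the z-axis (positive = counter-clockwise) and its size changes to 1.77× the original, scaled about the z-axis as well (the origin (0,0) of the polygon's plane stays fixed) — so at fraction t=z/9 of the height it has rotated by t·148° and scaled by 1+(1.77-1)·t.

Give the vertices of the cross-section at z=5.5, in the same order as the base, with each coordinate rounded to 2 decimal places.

t = z/height = 5.5/9 = 0.611111
s = 1 + (scale-1)·z/height = 1 + (1.77-1)·5.5/9 = 1.470556
θ = twist·z/height = 148°·5.5/9 = 90.4444° = 1.578553 rad
cos θ = -0.007757, sin θ = 0.999970 (intermediates below are computed at full precision and shown rounded to 5 d.p.)
v1: (-5,2.5) → rotate → (-2.46114,-5.01924) → ×s → (-3.61924,-7.38107) → (-3.62,-7.38)
v2: (-2.5,0) → rotate → (0.01939,-2.49992) → ×s → (0.02852,-3.67628) → (0.03,-3.68)
v3: (4,-3) → rotate → (2.96888,4.02315) → ×s → (4.36591,5.91627) → (4.37,5.92)
v4: (5,4) → rotate → (-4.03866,4.96882) → ×s → (-5.93908,7.30693) → (-5.94,7.31)
v5: (3,4) → rotate → (-4.02315,2.96888) → ×s → (-5.91627,4.36591) → (-5.92,4.37)

Cross-section at z=5.5: (-3.62,-7.38) (0.03,-3.68) (4.37,5.92) (-5.94,7.31) (-5.92,4.37)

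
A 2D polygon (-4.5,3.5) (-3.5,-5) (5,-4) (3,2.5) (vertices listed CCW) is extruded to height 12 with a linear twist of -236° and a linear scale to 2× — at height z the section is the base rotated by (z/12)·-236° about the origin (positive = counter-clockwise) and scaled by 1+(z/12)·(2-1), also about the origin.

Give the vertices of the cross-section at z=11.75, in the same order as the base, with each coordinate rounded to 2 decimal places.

t = z/height = 11.75/12 = 0.979167
s = 1 + (scale-1)·z/height = 1 + (2-1)·11.75/12 = 1.979167
θ = twist·z/height = -236°·11.75/12 = -231.0833° = -4.033165 rad
cos θ = -0.628189, sin θ = 0.778060 (intermediates below are computed at full precision and shown rounded to 5 d.p.)
v1: (-4.5,3.5) → rotate → (0.10364,-5.69993) → ×s → (0.20512,-11.28112) → (0.21,-11.28)
v2: (-3.5,-5) → rotate → (6.08897,0.41774) → ×s → (12.05108,0.82677) → (12.05,0.83)
v3: (5,-4) → rotate → (-0.02871,6.40306) → ×s → (-0.05681,12.67272) → (-0.06,12.67)
v4: (3,2.5) → rotate → (-3.82972,0.76371) → ×s → (-7.57965,1.51151) → (-7.58,1.51)

Cross-section at z=11.75: (0.21,-11.28) (12.05,0.83) (-0.06,12.67) (-7.58,1.51)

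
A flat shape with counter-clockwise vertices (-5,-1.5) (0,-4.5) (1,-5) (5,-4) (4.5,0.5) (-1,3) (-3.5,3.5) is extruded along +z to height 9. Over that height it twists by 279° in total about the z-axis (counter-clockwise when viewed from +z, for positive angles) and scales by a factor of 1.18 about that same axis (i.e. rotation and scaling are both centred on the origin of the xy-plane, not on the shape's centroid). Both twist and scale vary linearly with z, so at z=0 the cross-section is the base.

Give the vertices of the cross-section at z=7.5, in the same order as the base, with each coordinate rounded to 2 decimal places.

Cross-section at z=7.5: (2.13,5.61) (-4.11,3.15) (-5.26,2.59) (-7.15,-1.76) (-2.69,-4.46) (3.44,-1.19) (5.64,0.74)

t = z/height = 7.5/9 = 0.833333
s = 1 + (scale-1)·z/height = 1 + (1.18-1)·7.5/9 = 1.150000
θ = twist·z/height = 279°·7.5/9 = 232.5000° = 4.057891 rad
cos θ = -0.608761, sin θ = -0.793353 (intermediates below are computed at full precision and shown rounded to 5 d.p.)
v1: (-5,-1.5) → rotate → (1.85378,4.87991) → ×s → (2.13184,5.61190) → (2.13,5.61)
v2: (0,-4.5) → rotate → (-3.57009,2.73943) → ×s → (-4.10560,3.15034) → (-4.11,3.15)
v3: (1,-5) → rotate → (-4.57553,2.25045) → ×s → (-5.26186,2.58802) → (-5.26,2.59)
v4: (5,-4) → rotate → (-6.21722,-1.53172) → ×s → (-7.14980,-1.76148) → (-7.15,-1.76)
v5: (4.5,0.5) → rotate → (-2.34275,-3.87447) → ×s → (-2.69416,-4.45564) → (-2.69,-4.46)
v6: (-1,3) → rotate → (2.98882,-1.03293) → ×s → (3.43714,-1.18787) → (3.44,-1.19)
v7: (-3.5,3.5) → rotate → (4.90740,0.64607) → ×s → (5.64351,0.74298) → (5.64,0.74)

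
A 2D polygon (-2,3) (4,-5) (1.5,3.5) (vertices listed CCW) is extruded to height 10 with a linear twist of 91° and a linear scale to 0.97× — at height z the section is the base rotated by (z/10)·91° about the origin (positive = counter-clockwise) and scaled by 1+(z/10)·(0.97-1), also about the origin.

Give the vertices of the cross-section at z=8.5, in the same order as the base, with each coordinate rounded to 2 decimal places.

Cross-section at z=8.5: (-3.28,-1.26) (5.61,2.74) (-3.01,2.17)

t = z/height = 8.5/10 = 0.85
s = 1 + (scale-1)·z/height = 1 + (0.97-1)·8.5/10 = 0.974500
θ = twist·z/height = 91°·8.5/10 = 77.3500° = 1.350012 rad
cos θ = 0.218995, sin θ = 0.975726 (intermediates below are computed at full precision and shown rounded to 5 d.p.)
v1: (-2,3) → rotate → (-3.36517,-1.29447) → ×s → (-3.27936,-1.26146) → (-3.28,-1.26)
v2: (4,-5) → rotate → (5.75461,2.80793) → ×s → (5.60787,2.73633) → (5.61,2.74)
v3: (1.5,3.5) → rotate → (-3.08655,2.23007) → ×s → (-3.00784,2.17320) → (-3.01,2.17)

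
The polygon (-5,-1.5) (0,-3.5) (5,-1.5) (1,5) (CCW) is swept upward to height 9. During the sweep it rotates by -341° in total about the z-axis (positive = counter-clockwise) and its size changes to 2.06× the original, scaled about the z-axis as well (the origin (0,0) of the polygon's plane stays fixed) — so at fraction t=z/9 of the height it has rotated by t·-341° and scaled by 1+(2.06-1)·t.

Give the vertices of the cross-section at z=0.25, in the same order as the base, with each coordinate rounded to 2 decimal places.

t = z/height = 0.25/9 = 0.0277778
s = 1 + (scale-1)·z/height = 1 + (2.06-1)·0.25/9 = 1.029444
θ = twist·z/height = -341°·0.25/9 = -9.4722° = -0.165321 rad
cos θ = 0.986366, sin θ = -0.164569 (intermediates below are computed at full precision and shown rounded to 5 d.p.)
v1: (-5,-1.5) → rotate → (-5.17868,-0.65670) → ×s → (-5.33117,-0.67604) → (-5.33,-0.68)
v2: (0,-3.5) → rotate → (-0.57599,-3.45228) → ×s → (-0.59295,-3.55393) → (-0.59,-3.55)
v3: (5,-1.5) → rotate → (4.68497,-2.30240) → ×s → (4.82292,-2.37019) → (4.82,-2.37)
v4: (1,5) → rotate → (1.80921,4.76726) → ×s → (1.86248,4.90763) → (1.86,4.91)

Cross-section at z=0.25: (-5.33,-0.68) (-0.59,-3.55) (4.82,-2.37) (1.86,4.91)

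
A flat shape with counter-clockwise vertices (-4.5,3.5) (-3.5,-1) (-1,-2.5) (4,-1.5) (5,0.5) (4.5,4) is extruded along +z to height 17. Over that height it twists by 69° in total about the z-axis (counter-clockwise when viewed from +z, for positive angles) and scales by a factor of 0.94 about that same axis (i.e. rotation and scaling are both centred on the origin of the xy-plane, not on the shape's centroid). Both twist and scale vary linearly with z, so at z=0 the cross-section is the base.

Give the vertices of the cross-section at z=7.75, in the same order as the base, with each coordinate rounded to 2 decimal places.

t = z/height = 7.75/17 = 0.455882
s = 1 + (scale-1)·z/height = 1 + (0.94-1)·7.75/17 = 0.972647
θ = twist·z/height = 69°·7.75/17 = 31.4559° = 0.549009 rad
cos θ = 0.853042, sin θ = 0.521842 (intermediates below are computed at full precision and shown rounded to 5 d.p.)
v1: (-4.5,3.5) → rotate → (-5.66514,0.63736) → ×s → (-5.51018,0.61993) → (-5.51,0.62)
v2: (-3.5,-1) → rotate → (-2.46381,-2.67949) → ×s → (-2.39641,-2.60620) → (-2.40,-2.61)
v3: (-1,-2.5) → rotate → (0.45156,-2.65445) → ×s → (0.43921,-2.58184) → (0.44,-2.58)
v4: (4,-1.5) → rotate → (4.19493,0.80780) → ×s → (4.08019,0.78571) → (4.08,0.79)
v5: (5,0.5) → rotate → (4.00429,3.03573) → ×s → (3.89476,2.95269) → (3.89,2.95)
v6: (4.5,4) → rotate → (1.75132,5.76046) → ×s → (1.70342,5.60289) → (1.70,5.60)

Cross-section at z=7.75: (-5.51,0.62) (-2.40,-2.61) (0.44,-2.58) (4.08,0.79) (3.89,2.95) (1.70,5.60)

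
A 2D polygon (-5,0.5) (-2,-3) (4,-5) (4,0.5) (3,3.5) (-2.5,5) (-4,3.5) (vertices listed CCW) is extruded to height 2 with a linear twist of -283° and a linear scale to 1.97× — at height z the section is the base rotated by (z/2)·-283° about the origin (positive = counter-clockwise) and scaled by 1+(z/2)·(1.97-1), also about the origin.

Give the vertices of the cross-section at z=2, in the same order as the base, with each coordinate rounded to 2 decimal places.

Cross-section at z=2: (-3.18,-9.38) (4.87,-5.17) (11.37,5.46) (0.81,7.90) (-5.39,7.31) (-10.71,-2.58) (-8.49,-6.13)

t = z/height = 2/2 = 1
s = 1 + (scale-1)·z/height = 1 + (1.97-1)·2/2 = 1.970000
θ = twist·z/height = -283°·2/2 = -283.0000° = -4.939282 rad
cos θ = 0.224951, sin θ = 0.974370 (intermediates below are computed at full precision and shown rounded to 5 d.p.)
v1: (-5,0.5) → rotate → (-1.61194,-4.75937) → ×s → (-3.17552,-9.37597) → (-3.18,-9.38)
v2: (-2,-3) → rotate → (2.47321,-2.62359) → ×s → (4.87222,-5.16848) → (4.87,-5.17)
v3: (4,-5) → rotate → (5.77165,2.77272) → ×s → (11.37016,5.46227) → (11.37,5.46)
v4: (4,0.5) → rotate → (0.41262,4.00996) → ×s → (0.81286,7.89961) → (0.81,7.90)
v5: (3,3.5) → rotate → (-2.73544,3.71044) → ×s → (-5.38882,7.30956) → (-5.39,7.31)
v6: (-2.5,5) → rotate → (-5.43423,-1.31117) → ×s → (-10.70543,-2.58300) → (-10.71,-2.58)
v7: (-4,3.5) → rotate → (-4.31010,-3.11015) → ×s → (-8.49090,-6.12700) → (-8.49,-6.13)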